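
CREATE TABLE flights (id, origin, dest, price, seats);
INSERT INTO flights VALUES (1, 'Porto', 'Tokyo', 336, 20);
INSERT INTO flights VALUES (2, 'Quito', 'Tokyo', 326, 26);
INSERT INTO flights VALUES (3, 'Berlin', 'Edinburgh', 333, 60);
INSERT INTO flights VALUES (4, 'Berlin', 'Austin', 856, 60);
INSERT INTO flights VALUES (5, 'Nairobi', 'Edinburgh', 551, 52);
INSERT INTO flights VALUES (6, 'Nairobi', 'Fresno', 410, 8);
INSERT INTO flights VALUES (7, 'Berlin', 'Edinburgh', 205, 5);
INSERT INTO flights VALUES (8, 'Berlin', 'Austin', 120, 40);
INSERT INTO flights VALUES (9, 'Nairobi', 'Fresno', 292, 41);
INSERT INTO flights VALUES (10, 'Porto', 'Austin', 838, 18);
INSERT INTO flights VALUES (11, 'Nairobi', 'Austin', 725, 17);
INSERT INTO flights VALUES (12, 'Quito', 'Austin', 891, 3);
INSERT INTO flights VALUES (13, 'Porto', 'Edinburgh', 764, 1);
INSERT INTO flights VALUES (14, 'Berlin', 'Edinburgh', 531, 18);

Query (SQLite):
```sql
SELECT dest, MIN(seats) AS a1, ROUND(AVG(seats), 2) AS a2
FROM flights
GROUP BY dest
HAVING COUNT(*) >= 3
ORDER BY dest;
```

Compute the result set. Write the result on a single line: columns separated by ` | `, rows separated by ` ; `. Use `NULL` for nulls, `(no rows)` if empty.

Group flights by dest.
Per group compute: MIN(seats), ROUND(AVG(seats), 2).
HAVING: drop groups with fewer than 3 rows.
  Austin: ids {4, 8, 10, 11, 12} → MIN(seats)=3, ROUND(AVG(seats), 2)=27.6
  Edinburgh: ids {3, 5, 7, 13, 14} → MIN(seats)=1, ROUND(AVG(seats), 2)=27.2
  Fresno: ids {6, 9} → MIN(seats)=8, ROUND(AVG(seats), 2)=24.5
  Tokyo: ids {1, 2} → MIN(seats)=20, ROUND(AVG(seats), 2)=23

Austin | 3 | 27.6 ; Edinburgh | 1 | 27.2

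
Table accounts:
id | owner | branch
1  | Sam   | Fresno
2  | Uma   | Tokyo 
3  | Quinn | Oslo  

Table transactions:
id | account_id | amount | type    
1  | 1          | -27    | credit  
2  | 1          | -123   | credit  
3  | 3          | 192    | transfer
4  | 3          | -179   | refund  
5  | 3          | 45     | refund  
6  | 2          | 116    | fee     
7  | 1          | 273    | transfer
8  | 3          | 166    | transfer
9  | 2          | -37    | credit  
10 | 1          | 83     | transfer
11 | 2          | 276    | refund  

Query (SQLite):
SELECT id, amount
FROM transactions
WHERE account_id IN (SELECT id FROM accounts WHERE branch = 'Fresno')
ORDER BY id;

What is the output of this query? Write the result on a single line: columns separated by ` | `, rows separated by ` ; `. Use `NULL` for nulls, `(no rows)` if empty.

1 | -27 ; 2 | -123 ; 7 | 273 ; 10 | 83

Inner query: accounts.id where branch = 'Fresno'.
Outer: keep transactions rows whose account_id is in that set.
Inner query → {1}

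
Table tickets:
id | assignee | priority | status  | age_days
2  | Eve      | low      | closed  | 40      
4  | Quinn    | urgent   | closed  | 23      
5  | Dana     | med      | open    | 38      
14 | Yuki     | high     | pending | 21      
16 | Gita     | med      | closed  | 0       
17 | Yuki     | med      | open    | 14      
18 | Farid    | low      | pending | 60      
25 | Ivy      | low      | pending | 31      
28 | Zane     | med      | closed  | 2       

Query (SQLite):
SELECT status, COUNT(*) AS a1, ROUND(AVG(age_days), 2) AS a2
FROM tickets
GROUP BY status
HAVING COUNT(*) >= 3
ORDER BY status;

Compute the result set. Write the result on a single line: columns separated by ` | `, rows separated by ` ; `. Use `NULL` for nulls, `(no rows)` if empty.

closed | 4 | 16.25 ; pending | 3 | 37.33

Group tickets by status.
Per group compute: COUNT(*), ROUND(AVG(age_days), 2).
HAVING: drop groups with fewer than 3 rows.
  closed: ids {2, 4, 16, 28} → COUNT(*)=4, ROUND(AVG(age_days), 2)=16.25
  open: ids {5, 17} → COUNT(*)=2, ROUND(AVG(age_days), 2)=26
  pending: ids {14, 18, 25} → COUNT(*)=3, ROUND(AVG(age_days), 2)=37.33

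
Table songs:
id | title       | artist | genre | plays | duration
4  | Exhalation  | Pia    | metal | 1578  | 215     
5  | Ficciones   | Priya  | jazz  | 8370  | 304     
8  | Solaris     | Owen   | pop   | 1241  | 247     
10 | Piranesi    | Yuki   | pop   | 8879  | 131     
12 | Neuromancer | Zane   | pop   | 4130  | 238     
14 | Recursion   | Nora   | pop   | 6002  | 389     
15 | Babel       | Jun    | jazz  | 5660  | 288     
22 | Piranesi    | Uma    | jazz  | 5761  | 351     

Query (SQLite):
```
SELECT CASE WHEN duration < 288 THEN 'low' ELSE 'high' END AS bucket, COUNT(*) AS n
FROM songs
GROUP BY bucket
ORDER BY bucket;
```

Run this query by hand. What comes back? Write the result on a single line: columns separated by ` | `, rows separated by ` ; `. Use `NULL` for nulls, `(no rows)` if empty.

high | 4 ; low | 4

Bucket rows by duration < 288 → 'low' else 'high'; count each bucket.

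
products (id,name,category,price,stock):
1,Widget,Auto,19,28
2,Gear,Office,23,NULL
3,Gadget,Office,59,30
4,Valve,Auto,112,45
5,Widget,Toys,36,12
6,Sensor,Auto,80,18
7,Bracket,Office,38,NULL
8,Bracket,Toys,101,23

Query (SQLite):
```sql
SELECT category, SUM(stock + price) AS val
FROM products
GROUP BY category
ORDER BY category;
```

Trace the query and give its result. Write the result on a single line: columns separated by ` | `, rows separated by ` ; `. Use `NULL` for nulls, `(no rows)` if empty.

For each row compute stock + price.
Group by category; take SUM of the expression per group.
  Auto: ids {1, 4, 6} → SUM(stock + price)=302
  Office: ids {2, 3, 7} → SUM(stock + price)=89
  Toys: ids {5, 8} → SUM(stock + price)=172

Auto | 302 ; Office | 89 ; Toys | 172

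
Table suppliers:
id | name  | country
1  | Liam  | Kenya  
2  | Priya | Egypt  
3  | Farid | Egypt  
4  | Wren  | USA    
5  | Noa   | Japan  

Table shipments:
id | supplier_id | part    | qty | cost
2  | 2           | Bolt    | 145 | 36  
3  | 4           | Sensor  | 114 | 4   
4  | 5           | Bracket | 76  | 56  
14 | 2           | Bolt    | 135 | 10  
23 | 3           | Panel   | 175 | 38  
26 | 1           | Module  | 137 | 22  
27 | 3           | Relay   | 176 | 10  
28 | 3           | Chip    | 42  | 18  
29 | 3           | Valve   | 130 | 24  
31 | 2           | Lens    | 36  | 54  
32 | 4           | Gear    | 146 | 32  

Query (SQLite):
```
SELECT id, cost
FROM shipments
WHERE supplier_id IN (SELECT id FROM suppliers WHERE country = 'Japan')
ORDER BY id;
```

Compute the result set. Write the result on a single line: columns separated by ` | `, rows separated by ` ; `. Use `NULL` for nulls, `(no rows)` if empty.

Inner query: suppliers.id where country = 'Japan'.
Outer: keep shipments rows whose supplier_id is in that set.
Inner query → {5}

4 | 56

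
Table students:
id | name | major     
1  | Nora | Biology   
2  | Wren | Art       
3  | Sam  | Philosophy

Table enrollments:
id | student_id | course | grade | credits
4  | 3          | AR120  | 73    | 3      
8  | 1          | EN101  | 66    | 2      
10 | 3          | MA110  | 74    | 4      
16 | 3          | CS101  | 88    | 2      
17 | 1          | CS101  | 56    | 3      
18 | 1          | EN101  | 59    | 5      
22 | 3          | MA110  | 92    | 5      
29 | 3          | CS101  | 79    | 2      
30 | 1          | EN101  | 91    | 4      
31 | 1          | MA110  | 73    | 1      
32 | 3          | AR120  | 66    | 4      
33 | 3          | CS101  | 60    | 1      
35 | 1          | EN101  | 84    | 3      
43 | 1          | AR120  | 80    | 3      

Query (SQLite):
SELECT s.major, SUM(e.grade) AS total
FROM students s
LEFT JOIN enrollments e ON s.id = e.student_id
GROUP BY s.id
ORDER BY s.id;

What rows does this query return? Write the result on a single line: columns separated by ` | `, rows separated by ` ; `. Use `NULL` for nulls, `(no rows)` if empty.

Biology | 509 ; Art | NULL ; Philosophy | 532

LEFT JOIN keeps every students row; unmatched ones get NULL for enrollments columns.
Group by students.id and compute SUM(e.grade). SUM over an all-NULL group is NULL.
  1: ids {8, 17, 18, 30, 31, 35, 43} → SUM(e.grade)=509
  2: ids {—} → SUM(e.grade)=NULL
  3: ids {4, 10, 16, 22, 29, 32, 33} → SUM(e.grade)=532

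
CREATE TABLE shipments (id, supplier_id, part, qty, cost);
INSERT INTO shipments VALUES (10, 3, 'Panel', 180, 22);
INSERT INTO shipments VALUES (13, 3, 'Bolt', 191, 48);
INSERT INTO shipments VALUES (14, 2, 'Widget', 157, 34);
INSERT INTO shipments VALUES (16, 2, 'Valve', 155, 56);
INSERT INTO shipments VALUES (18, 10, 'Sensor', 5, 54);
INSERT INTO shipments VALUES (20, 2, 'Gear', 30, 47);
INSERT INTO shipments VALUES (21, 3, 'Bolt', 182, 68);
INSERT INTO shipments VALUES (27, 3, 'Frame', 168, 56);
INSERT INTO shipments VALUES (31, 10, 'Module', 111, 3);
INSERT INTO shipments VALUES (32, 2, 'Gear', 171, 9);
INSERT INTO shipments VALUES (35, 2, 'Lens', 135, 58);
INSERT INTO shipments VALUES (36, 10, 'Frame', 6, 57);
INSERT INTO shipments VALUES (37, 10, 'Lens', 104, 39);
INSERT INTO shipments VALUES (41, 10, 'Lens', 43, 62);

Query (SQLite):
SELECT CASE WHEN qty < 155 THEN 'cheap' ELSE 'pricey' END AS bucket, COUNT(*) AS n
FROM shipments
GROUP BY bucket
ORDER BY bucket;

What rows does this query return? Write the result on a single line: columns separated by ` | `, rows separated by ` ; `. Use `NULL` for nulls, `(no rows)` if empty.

cheap | 7 ; pricey | 7

Bucket rows by qty < 155 → 'cheap' else 'pricey'; count each bucket.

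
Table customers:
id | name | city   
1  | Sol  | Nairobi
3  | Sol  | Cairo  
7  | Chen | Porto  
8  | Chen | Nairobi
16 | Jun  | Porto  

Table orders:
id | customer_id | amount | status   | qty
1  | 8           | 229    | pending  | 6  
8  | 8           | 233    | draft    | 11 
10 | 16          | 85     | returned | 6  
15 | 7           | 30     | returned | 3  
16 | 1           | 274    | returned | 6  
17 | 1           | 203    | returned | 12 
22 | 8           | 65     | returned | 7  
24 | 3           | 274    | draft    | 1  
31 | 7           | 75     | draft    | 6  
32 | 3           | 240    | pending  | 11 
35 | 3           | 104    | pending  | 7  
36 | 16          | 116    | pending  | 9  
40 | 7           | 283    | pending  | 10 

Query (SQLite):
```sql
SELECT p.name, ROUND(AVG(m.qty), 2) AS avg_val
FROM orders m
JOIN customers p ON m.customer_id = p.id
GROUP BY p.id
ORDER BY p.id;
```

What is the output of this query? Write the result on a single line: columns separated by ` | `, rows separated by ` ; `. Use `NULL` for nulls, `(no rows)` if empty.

Join each orders row to its customers via customer_id.
Group joined rows by customers.id; compute ROUND(AVG(m.qty), 2) per group.
  1: ids {16, 17} → ROUND(AVG(m.qty), 2)=9
  3: ids {24, 32, 35} → ROUND(AVG(m.qty), 2)=6.33
  7: ids {15, 31, 40} → ROUND(AVG(m.qty), 2)=6.33
  8: ids {1, 8, 22} → ROUND(AVG(m.qty), 2)=8
  16: ids {10, 36} → ROUND(AVG(m.qty), 2)=7.5

Sol | 9 ; Sol | 6.33 ; Chen | 6.33 ; Chen | 8 ; Jun | 7.5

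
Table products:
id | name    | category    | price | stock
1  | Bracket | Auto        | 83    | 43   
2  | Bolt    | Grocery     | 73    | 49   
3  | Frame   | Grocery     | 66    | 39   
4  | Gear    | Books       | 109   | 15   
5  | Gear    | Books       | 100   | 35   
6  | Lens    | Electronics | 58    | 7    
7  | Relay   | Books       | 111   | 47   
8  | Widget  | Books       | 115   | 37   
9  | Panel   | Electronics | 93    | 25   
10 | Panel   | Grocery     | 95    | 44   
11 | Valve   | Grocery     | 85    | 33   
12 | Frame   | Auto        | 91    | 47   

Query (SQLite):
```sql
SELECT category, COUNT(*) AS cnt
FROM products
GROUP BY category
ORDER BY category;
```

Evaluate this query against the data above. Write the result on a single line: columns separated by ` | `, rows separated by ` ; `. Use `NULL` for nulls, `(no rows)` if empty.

Auto | 2 ; Books | 4 ; Electronics | 2 ; Grocery | 4

Partition products by category; compute COUNT(*) within each group.
  Auto: ids {1, 12} → COUNT(*)=2
  Books: ids {4, 5, 7, 8} → COUNT(*)=4
  Electronics: ids {6, 9} → COUNT(*)=2
  Grocery: ids {2, 3, 10, 11} → COUNT(*)=4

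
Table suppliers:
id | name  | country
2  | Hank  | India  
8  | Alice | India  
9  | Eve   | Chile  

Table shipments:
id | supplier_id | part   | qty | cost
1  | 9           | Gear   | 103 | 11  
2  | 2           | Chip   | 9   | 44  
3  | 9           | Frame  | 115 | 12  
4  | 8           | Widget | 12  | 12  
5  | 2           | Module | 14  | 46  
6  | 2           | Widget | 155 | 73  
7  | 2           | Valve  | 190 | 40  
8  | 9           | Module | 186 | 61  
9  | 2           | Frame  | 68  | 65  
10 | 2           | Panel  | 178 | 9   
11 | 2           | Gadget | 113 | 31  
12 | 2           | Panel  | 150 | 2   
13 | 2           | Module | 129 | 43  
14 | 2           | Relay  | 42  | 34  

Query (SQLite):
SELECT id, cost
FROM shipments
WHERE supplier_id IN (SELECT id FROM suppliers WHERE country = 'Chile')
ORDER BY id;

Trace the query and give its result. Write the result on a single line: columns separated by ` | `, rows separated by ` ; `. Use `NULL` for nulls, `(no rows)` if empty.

1 | 11 ; 3 | 12 ; 8 | 61

Inner query: suppliers.id where country = 'Chile'.
Outer: keep shipments rows whose supplier_id is in that set.
Inner query → {9}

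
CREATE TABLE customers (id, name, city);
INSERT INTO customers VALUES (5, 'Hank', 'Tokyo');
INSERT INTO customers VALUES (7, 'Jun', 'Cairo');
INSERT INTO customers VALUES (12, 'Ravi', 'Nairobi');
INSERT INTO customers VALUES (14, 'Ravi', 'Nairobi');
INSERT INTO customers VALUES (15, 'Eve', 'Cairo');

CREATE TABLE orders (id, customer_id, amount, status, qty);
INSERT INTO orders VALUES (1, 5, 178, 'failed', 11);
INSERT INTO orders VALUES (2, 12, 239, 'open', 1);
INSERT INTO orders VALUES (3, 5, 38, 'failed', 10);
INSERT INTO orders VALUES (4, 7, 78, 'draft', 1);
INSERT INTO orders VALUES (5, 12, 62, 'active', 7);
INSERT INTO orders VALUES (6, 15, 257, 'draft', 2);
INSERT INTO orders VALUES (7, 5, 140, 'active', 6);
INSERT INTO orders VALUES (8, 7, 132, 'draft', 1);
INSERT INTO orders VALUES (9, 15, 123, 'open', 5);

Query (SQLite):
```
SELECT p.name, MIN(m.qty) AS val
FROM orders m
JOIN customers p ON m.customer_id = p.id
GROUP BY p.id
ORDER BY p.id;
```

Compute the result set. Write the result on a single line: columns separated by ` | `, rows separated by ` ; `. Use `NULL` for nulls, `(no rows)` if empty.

Join each orders row to its customers via customer_id.
Group joined rows by customers.id; compute MIN(m.qty) per group.
  5: ids {1, 3, 7} → MIN(m.qty)=6
  7: ids {4, 8} → MIN(m.qty)=1
  12: ids {2, 5} → MIN(m.qty)=1
  15: ids {6, 9} → MIN(m.qty)=2

Hank | 6 ; Jun | 1 ; Ravi | 1 ; Eve | 2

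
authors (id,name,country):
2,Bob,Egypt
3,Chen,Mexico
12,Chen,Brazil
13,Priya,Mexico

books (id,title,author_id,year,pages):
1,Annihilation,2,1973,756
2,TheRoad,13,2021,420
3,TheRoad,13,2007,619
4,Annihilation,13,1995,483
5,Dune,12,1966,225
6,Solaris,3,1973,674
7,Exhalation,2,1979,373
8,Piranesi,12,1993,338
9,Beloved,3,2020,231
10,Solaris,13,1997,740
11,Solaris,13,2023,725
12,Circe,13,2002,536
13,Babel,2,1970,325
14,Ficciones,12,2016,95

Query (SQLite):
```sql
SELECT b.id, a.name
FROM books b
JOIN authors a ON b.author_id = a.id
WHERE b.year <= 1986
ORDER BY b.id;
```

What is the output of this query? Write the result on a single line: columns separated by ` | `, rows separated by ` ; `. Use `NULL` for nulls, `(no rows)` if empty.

1 | Bob ; 5 | Chen ; 6 | Chen ; 7 | Bob ; 13 | Bob

Each books row matches the authors row where author_id = authors.id.
Then keep rows with b.year <= 1986.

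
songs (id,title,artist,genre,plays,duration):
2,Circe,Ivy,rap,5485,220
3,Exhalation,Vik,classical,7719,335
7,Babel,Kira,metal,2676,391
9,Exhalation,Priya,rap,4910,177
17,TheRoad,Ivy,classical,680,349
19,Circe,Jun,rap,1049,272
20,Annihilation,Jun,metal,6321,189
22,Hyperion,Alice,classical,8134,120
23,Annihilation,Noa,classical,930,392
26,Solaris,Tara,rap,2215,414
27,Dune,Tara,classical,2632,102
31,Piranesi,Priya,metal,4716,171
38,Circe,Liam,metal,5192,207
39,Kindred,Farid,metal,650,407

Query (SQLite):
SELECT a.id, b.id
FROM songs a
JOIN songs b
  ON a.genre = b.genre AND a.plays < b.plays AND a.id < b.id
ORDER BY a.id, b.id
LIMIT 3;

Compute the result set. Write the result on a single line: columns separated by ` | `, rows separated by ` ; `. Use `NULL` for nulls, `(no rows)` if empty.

3 | 22 ; 7 | 20 ; 7 | 31

Pairs (a,b) with same genre, a.plays < b.plays, a.id < b.id.
genre groups: classical:{3,17,22,23,27} metal:{7,20,31,38,39} rap:{2,9,19,26}
Ordered by (a.id, b.id); first 3.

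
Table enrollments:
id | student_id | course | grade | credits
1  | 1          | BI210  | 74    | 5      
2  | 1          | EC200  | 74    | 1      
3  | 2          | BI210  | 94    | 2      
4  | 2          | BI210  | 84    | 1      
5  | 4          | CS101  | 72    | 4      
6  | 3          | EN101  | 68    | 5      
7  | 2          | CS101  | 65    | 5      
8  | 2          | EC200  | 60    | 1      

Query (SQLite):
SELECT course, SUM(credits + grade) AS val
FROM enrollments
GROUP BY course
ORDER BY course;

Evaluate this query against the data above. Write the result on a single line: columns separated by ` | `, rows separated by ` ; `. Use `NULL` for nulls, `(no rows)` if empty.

For each row compute credits + grade.
Group by course; take SUM of the expression per group.
  BI210: ids {1, 3, 4} → SUM(credits + grade)=260
  CS101: ids {5, 7} → SUM(credits + grade)=146
  EC200: ids {2, 8} → SUM(credits + grade)=136
  EN101: ids {6} → SUM(credits + grade)=73

BI210 | 260 ; CS101 | 146 ; EC200 | 136 ; EN101 | 73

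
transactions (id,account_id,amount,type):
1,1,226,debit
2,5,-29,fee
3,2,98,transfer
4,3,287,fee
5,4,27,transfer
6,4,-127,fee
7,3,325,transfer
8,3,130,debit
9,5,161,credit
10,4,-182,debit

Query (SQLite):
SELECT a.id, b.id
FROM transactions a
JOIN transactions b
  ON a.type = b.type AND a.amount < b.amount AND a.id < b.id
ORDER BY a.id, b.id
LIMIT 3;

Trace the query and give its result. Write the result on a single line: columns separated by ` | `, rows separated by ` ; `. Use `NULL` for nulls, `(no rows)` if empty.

2 | 4 ; 3 | 7 ; 5 | 7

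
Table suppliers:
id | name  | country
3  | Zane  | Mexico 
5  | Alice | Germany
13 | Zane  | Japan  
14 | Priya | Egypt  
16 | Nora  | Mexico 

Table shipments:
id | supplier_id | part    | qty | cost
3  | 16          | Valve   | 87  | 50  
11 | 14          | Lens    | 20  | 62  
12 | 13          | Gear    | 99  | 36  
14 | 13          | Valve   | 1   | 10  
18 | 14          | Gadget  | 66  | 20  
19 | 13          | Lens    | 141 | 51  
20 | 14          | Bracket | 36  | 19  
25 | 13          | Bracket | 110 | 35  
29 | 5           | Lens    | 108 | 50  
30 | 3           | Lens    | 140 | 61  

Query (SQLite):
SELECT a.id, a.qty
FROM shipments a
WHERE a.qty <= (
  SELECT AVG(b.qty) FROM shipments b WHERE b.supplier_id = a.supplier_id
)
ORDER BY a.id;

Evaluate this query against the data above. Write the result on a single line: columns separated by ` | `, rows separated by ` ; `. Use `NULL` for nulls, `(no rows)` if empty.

3 | 87 ; 11 | 20 ; 14 | 1 ; 20 | 36 ; 29 | 108 ; 30 | 140

For each shipments row a, compute AVG(qty) over rows sharing a.supplier_id.
Keep row a if a.qty <= that per-group AVG.
  supplier_id=3: AVG(qty) = 140.0
  supplier_id=5: AVG(qty) = 108.0
  supplier_id=13: AVG(qty) = 87.75
  supplier_id=14: AVG(qty) = 40.666667
  supplier_id=16: AVG(qty) = 87.0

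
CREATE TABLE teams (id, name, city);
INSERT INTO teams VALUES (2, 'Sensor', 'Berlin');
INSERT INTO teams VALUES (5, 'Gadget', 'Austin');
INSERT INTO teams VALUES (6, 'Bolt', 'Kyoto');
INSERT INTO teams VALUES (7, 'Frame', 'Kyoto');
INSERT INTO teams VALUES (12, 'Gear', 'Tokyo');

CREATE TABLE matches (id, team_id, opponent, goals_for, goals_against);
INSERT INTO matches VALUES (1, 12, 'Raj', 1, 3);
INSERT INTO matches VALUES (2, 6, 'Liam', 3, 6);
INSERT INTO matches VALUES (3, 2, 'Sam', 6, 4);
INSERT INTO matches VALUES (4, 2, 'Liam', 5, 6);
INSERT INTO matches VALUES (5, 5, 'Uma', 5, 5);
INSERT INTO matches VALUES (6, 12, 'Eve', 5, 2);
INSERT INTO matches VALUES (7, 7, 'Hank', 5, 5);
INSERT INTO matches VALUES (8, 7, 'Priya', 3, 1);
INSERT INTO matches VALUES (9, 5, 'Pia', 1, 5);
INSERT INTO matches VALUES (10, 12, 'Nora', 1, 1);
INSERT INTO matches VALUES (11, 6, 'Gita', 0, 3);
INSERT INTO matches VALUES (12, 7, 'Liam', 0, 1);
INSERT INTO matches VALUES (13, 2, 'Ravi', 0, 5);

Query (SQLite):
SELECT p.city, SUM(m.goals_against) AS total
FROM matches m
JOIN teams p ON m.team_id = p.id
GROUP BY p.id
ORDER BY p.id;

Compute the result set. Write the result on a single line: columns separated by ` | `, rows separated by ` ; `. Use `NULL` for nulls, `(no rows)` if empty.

Berlin | 15 ; Austin | 10 ; Kyoto | 9 ; Kyoto | 7 ; Tokyo | 6

Join each matches row to its teams via team_id.
Group joined rows by teams.id; compute SUM(m.goals_against) per group.
  2: ids {3, 4, 13} → SUM(m.goals_against)=15
  5: ids {5, 9} → SUM(m.goals_against)=10
  6: ids {2, 11} → SUM(m.goals_against)=9
  7: ids {7, 8, 12} → SUM(m.goals_against)=7
  12: ids {1, 6, 10} → SUM(m.goals_against)=6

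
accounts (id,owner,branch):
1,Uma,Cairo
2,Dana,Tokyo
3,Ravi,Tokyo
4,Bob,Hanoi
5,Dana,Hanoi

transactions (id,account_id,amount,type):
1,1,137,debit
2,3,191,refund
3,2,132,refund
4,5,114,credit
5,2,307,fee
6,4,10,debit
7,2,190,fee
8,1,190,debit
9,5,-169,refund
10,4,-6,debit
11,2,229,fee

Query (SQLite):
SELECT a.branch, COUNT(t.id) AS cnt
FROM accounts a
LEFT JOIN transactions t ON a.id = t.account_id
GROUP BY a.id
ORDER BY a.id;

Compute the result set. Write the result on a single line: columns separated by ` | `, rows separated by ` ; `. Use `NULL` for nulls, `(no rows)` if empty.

Cairo | 2 ; Tokyo | 4 ; Tokyo | 1 ; Hanoi | 2 ; Hanoi | 2

LEFT JOIN keeps every accounts row; unmatched ones get NULL for transactions columns.
Group by accounts.id and compute COUNT(t.id). COUNT(col) of an all-NULL group is 0.
  1: ids {1, 8} → COUNT(t.id)=2
  2: ids {3, 5, 7, 11} → COUNT(t.id)=4
  3: ids {2} → COUNT(t.id)=1
  4: ids {6, 10} → COUNT(t.id)=2
  5: ids {4, 9} → COUNT(t.id)=2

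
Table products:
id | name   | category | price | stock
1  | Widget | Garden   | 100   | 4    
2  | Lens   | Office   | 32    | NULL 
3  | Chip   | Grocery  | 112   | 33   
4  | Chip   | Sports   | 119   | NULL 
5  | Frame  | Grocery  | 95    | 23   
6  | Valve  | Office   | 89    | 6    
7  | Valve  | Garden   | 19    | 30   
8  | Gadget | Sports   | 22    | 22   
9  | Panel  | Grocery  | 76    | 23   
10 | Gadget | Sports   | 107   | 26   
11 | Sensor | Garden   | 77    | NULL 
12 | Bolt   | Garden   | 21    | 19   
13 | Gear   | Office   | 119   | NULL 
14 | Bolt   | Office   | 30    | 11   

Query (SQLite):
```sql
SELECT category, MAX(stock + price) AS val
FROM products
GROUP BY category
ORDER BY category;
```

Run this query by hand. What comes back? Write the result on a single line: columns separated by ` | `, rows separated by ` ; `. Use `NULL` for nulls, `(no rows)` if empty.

Garden | 104 ; Grocery | 145 ; Office | 95 ; Sports | 133

For each row compute stock + price.
Group by category; take MAX of the expression per group.
  Garden: ids {1, 7, 11, 12} → MAX(stock + price)=104
  Grocery: ids {3, 5, 9} → MAX(stock + price)=145
  Office: ids {2, 6, 13, 14} → MAX(stock + price)=95
  Sports: ids {4, 8, 10} → MAX(stock + price)=133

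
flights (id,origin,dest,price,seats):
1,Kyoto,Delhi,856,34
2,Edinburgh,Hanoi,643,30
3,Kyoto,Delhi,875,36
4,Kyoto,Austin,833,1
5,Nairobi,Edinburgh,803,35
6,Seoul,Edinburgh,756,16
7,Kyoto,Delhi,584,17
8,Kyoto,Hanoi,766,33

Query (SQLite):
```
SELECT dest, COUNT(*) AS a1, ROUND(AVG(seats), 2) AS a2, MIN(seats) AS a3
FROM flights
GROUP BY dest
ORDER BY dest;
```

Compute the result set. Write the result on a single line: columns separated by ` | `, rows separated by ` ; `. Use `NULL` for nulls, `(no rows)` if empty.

Austin | 1 | 1 | 1 ; Delhi | 3 | 29 | 17 ; Edinburgh | 2 | 25.5 | 16 ; Hanoi | 2 | 31.5 | 30

Group flights by dest.
Per group compute: COUNT(*), ROUND(AVG(seats), 2), MIN(seats).
  Austin: ids {4} → COUNT(*)=1, ROUND(AVG(seats), 2)=1, MIN(seats)=1
  Delhi: ids {1, 3, 7} → COUNT(*)=3, ROUND(AVG(seats), 2)=29, MIN(seats)=17
  Edinburgh: ids {5, 6} → COUNT(*)=2, ROUND(AVG(seats), 2)=25.5, MIN(seats)=16
  Hanoi: ids {2, 8} → COUNT(*)=2, ROUND(AVG(seats), 2)=31.5, MIN(seats)=30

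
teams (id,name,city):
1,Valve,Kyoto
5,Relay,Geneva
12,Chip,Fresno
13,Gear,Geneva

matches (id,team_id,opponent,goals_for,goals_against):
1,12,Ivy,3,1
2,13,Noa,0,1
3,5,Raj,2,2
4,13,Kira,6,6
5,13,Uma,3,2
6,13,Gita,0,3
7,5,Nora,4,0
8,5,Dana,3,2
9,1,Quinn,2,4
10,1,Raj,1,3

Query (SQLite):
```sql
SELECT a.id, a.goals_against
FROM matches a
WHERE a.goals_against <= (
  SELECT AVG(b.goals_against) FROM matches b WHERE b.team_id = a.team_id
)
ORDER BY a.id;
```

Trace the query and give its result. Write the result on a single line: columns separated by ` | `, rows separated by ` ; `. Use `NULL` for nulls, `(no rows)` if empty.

1 | 1 ; 2 | 1 ; 5 | 2 ; 6 | 3 ; 7 | 0 ; 10 | 3

For each matches row a, compute AVG(goals_against) over rows sharing a.team_id.
Keep row a if a.goals_against <= that per-group AVG.
  team_id=1: AVG(goals_against) = 3.5
  team_id=5: AVG(goals_against) = 1.333333
  team_id=12: AVG(goals_against) = 1.0
  team_id=13: AVG(goals_against) = 3.0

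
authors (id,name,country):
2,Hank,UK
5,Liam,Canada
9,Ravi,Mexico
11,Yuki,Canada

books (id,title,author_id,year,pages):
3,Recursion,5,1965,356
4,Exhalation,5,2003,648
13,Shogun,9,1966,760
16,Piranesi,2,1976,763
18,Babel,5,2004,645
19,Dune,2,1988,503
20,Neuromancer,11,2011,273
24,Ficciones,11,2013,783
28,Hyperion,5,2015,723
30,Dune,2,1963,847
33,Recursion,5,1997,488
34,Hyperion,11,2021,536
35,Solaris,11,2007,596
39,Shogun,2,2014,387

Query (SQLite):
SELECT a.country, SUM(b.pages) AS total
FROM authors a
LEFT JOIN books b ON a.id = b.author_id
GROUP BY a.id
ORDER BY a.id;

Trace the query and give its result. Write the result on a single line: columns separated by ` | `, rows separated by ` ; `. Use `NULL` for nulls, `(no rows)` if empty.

UK | 2500 ; Canada | 2860 ; Mexico | 760 ; Canada | 2188

LEFT JOIN keeps every authors row; unmatched ones get NULL for books columns.
Group by authors.id and compute SUM(b.pages). SUM over an all-NULL group is NULL.
  2: ids {16, 19, 30, 39} → SUM(b.pages)=2500
  5: ids {3, 4, 18, 28, 33} → SUM(b.pages)=2860
  9: ids {13} → SUM(b.pages)=760
  11: ids {20, 24, 34, 35} → SUM(b.pages)=2188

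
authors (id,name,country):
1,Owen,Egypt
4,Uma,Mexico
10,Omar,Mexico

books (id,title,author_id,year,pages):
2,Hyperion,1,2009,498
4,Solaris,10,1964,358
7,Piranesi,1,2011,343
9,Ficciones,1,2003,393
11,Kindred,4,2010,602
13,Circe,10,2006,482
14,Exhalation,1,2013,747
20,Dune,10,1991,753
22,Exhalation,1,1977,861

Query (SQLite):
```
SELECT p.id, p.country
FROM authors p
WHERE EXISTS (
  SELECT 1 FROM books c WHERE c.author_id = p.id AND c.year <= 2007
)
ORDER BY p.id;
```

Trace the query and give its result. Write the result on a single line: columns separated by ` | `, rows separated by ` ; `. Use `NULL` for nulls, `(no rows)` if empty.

For each authors row, check whether any books with matching author_id has year <= 2007.
Keep rows where that is true.

1 | Egypt ; 10 | Mexico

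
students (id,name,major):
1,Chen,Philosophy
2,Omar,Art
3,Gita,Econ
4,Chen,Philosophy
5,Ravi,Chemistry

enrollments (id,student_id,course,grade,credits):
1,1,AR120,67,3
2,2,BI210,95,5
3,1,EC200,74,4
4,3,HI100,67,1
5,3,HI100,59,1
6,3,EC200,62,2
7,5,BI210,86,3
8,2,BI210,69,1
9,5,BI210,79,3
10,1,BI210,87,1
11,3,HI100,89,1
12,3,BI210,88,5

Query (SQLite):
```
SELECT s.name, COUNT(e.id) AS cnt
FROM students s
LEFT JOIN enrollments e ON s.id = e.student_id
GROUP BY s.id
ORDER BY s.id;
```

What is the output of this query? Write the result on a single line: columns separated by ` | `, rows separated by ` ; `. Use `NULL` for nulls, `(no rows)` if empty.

Chen | 3 ; Omar | 2 ; Gita | 5 ; Chen | 0 ; Ravi | 2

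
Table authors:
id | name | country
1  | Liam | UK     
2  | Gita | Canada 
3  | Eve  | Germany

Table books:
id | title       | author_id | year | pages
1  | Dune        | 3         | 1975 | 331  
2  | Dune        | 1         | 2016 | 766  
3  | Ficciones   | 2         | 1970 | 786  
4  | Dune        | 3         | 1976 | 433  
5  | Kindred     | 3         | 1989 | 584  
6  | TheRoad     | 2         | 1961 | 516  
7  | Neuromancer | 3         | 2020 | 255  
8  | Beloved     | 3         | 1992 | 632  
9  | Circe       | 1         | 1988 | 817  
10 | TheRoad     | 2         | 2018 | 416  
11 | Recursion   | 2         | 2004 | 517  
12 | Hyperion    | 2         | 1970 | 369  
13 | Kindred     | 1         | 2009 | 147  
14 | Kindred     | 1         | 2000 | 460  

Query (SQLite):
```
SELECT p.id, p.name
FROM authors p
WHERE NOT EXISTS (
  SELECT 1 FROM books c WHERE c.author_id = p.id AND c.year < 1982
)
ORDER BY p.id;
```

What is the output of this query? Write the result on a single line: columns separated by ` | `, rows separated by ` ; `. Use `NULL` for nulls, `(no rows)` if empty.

For each authors row, check whether any books with matching author_id has year < 1982.
Keep rows where that is false.

1 | Liam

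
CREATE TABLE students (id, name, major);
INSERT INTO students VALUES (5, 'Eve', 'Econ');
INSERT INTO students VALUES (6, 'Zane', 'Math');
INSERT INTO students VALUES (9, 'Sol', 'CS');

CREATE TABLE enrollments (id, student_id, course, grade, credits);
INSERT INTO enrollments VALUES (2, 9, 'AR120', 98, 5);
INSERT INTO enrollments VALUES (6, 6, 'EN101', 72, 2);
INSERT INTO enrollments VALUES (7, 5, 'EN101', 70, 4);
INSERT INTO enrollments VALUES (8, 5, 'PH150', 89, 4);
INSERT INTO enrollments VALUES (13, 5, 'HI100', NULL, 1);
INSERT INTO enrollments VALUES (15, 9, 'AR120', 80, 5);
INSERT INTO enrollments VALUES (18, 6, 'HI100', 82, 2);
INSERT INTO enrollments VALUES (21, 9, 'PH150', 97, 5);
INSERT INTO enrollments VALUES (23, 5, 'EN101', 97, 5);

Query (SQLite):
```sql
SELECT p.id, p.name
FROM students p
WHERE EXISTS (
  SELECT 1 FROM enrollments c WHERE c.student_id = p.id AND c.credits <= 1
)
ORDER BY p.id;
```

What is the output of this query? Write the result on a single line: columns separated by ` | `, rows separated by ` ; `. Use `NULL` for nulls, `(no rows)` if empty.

5 | Eve

For each students row, check whether any enrollments with matching student_id has credits <= 1.
Keep rows where that is true.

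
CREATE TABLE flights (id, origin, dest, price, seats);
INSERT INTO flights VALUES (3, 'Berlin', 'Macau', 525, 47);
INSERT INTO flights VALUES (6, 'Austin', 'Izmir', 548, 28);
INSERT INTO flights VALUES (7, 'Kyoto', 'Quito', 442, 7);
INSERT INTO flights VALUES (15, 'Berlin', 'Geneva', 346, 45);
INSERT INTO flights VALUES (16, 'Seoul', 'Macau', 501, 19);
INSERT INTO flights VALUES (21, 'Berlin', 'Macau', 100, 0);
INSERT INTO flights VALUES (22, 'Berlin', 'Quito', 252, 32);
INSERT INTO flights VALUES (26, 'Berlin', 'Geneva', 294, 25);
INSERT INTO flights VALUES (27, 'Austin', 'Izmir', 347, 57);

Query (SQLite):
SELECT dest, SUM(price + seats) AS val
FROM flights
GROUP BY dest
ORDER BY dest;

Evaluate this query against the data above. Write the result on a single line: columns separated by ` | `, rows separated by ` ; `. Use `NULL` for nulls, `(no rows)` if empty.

For each row compute price + seats.
Group by dest; take SUM of the expression per group.
  Geneva: ids {15, 26} → SUM(price + seats)=710
  Izmir: ids {6, 27} → SUM(price + seats)=980
  Macau: ids {3, 16, 21} → SUM(price + seats)=1192
  Quito: ids {7, 22} → SUM(price + seats)=733

Geneva | 710 ; Izmir | 980 ; Macau | 1192 ; Quito | 733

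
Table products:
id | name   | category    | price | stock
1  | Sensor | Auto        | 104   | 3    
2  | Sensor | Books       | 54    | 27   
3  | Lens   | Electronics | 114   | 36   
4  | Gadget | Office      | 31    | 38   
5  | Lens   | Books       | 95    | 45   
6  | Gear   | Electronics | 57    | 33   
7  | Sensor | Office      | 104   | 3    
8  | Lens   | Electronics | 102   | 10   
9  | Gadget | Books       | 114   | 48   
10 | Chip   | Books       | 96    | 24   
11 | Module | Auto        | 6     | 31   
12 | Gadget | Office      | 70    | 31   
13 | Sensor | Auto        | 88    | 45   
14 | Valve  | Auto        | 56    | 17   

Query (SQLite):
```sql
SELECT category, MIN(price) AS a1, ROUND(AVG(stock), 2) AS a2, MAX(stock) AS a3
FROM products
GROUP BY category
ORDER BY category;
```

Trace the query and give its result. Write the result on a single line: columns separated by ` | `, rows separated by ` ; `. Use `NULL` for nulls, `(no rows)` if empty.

Auto | 6 | 24 | 45 ; Books | 54 | 36 | 48 ; Electronics | 57 | 26.33 | 36 ; Office | 31 | 24 | 38

Group products by category.
Per group compute: MIN(price), ROUND(AVG(stock), 2), MAX(stock).
  Auto: ids {1, 11, 13, 14} → MIN(price)=6, ROUND(AVG(stock), 2)=24, MAX(stock)=45
  Books: ids {2, 5, 9, 10} → MIN(price)=54, ROUND(AVG(stock), 2)=36, MAX(stock)=48
  Electronics: ids {3, 6, 8} → MIN(price)=57, ROUND(AVG(stock), 2)=26.33, MAX(stock)=36
  Office: ids {4, 7, 12} → MIN(price)=31, ROUND(AVG(stock), 2)=24, MAX(stock)=38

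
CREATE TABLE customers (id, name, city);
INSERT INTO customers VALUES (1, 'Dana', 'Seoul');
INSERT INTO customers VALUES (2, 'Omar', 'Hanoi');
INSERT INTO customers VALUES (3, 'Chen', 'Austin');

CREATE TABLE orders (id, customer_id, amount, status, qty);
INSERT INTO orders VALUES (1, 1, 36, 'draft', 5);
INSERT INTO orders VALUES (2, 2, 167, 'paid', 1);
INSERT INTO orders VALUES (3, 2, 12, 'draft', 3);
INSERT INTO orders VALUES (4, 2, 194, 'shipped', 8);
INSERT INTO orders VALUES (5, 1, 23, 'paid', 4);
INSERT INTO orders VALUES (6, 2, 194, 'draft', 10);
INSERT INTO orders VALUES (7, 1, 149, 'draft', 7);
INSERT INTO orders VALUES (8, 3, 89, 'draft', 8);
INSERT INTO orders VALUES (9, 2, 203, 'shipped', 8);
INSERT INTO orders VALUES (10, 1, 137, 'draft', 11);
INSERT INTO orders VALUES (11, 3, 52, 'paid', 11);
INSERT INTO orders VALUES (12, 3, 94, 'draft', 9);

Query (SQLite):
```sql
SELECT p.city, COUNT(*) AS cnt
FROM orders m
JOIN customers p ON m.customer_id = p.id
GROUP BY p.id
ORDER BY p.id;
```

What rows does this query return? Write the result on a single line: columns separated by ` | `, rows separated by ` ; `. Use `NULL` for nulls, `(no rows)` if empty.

Join each orders row to its customers via customer_id.
Group joined rows by customers.id; compute COUNT(*) per group.
  1: ids {1, 5, 7, 10} → COUNT(*)=4
  2: ids {2, 3, 4, 6, 9} → COUNT(*)=5
  3: ids {8, 11, 12} → COUNT(*)=3

Seoul | 4 ; Hanoi | 5 ; Austin | 3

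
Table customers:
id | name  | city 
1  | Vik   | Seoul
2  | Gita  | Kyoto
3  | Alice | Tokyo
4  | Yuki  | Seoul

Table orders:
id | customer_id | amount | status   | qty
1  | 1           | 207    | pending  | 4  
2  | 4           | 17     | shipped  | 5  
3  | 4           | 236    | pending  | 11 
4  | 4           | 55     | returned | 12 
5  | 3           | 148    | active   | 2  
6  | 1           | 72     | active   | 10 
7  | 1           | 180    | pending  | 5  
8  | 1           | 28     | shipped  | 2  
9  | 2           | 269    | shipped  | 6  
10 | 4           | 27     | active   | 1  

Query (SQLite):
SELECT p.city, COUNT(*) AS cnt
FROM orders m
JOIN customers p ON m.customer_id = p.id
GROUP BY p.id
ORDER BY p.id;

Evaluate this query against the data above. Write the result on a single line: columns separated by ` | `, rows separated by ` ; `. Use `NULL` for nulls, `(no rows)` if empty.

Join each orders row to its customers via customer_id.
Group joined rows by customers.id; compute COUNT(*) per group.
  1: ids {1, 6, 7, 8} → COUNT(*)=4
  2: ids {9} → COUNT(*)=1
  3: ids {5} → COUNT(*)=1
  4: ids {2, 3, 4, 10} → COUNT(*)=4

Seoul | 4 ; Kyoto | 1 ; Tokyo | 1 ; Seoul | 4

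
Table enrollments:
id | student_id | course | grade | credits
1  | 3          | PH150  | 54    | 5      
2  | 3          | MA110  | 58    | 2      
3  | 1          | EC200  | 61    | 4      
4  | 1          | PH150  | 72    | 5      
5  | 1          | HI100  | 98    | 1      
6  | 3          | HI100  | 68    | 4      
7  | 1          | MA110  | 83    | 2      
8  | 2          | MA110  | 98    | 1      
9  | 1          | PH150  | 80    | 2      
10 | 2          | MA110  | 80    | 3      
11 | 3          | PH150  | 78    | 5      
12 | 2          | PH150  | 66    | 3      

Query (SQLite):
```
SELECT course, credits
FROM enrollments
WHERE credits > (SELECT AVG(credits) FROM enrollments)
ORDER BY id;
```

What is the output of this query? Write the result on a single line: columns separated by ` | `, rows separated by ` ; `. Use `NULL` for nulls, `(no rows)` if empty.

Scalar subquery: AVG(credits) over all enrollments rows = 3.083333 (≈; comparison uses full precision).
Keep rows where credits > that value.

PH150 | 5 ; EC200 | 4 ; PH150 | 5 ; HI100 | 4 ; PH150 | 5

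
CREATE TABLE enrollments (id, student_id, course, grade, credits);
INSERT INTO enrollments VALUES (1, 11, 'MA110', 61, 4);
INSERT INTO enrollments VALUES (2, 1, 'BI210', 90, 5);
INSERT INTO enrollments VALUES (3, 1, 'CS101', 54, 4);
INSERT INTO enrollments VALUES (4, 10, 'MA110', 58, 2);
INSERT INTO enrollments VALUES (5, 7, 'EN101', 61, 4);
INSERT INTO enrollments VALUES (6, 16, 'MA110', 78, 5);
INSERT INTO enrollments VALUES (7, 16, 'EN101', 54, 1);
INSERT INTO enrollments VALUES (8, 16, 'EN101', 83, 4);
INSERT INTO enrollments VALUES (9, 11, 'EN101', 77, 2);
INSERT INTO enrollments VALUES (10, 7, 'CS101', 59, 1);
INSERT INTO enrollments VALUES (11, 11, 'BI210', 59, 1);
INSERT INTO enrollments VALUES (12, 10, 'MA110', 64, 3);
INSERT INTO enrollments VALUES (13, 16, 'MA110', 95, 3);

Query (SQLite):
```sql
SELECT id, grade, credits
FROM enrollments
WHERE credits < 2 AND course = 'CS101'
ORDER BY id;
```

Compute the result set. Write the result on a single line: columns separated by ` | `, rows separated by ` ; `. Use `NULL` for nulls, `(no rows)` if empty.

credits < 2: ids {7, 10, 11}
course = 'CS101': ids {3, 10}
Combine with AND.

10 | 59 | 1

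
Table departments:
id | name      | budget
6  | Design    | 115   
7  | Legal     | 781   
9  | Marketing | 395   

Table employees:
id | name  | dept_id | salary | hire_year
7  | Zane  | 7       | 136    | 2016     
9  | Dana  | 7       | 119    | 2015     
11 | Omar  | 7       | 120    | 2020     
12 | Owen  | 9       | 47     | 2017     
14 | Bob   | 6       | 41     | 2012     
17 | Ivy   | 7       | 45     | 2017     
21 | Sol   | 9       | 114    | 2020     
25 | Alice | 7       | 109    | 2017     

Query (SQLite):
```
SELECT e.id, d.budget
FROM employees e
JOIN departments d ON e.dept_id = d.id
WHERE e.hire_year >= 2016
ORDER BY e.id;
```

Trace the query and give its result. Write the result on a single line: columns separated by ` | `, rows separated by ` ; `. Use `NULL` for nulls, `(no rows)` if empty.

7 | 781 ; 11 | 781 ; 12 | 395 ; 17 | 781 ; 21 | 395 ; 25 | 781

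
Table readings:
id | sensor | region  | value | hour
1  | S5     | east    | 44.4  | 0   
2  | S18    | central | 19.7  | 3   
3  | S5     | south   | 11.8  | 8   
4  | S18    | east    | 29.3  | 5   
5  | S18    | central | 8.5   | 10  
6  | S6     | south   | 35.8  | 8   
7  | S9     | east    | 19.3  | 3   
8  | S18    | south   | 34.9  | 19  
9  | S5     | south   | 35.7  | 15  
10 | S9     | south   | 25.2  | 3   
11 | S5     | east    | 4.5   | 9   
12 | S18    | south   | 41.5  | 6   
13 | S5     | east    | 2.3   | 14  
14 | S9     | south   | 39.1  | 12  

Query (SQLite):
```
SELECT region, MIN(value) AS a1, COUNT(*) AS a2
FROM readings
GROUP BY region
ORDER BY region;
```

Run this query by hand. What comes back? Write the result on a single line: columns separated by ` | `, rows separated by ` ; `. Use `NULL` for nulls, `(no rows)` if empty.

Group readings by region.
Per group compute: MIN(value), COUNT(*).
  central: ids {2, 5} → MIN(value)=8.5, COUNT(*)=2
  east: ids {1, 4, 7, 11, 13} → MIN(value)=2.3, COUNT(*)=5
  south: ids {3, 6, 8, 9, 10, 12, 14} → MIN(value)=11.8, COUNT(*)=7

central | 8.5 | 2 ; east | 2.3 | 5 ; south | 11.8 | 7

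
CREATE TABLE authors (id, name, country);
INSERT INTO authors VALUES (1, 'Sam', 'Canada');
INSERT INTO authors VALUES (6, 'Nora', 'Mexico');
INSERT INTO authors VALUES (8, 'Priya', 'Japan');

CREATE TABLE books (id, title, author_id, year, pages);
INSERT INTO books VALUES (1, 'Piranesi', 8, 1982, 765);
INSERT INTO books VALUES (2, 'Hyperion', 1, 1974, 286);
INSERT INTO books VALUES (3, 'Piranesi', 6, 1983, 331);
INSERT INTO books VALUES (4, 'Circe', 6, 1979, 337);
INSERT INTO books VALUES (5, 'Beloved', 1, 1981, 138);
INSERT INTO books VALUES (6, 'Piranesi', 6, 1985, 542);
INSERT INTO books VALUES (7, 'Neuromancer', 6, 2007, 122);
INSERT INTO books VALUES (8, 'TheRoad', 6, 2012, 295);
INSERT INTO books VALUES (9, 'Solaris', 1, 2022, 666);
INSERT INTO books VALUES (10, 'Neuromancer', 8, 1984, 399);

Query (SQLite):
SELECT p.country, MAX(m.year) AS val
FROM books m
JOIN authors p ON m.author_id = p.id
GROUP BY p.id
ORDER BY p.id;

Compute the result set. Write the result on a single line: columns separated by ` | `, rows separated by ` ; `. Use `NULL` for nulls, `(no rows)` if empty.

Canada | 2022 ; Mexico | 2012 ; Japan | 1984

Join each books row to its authors via author_id.
Group joined rows by authors.id; compute MAX(m.year) per group.
  1: ids {2, 5, 9} → MAX(m.year)=2022
  6: ids {3, 4, 6, 7, 8} → MAX(m.year)=2012
  8: ids {1, 10} → MAX(m.year)=1984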